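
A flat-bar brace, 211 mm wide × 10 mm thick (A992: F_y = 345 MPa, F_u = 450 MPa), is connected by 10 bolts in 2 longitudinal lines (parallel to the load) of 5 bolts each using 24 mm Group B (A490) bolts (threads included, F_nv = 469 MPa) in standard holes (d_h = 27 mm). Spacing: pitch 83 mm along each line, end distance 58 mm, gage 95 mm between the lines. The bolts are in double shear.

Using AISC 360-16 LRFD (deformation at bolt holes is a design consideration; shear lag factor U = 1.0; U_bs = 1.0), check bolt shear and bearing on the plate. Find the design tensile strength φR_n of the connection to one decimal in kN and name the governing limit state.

Bolt shear: A_b = π(24)²/4 = 452.39 mm². φR_n = 0.75 × 469 × 452.39 × 10 × 2 = 3182.6 kN.
Bearing (10 mm plate, F_u = 450 MPa): end bolts L_c = 58 − 27/2 = 44.5, R_n = min(1.2×44.5×10×450, 2.4×24×10×450) = 240.3 kN/bolt; interior L_c = 83 − 27 = 56, R_n = 259.2 kN/bolt. φR_n = 0.75 × (2×240.3 + 8×259.2) = 1915.7 kN.
Governing: min(3182.6, 1915.7) = 1915.7 kN → bearing.

1915.7 kN (bearing governs)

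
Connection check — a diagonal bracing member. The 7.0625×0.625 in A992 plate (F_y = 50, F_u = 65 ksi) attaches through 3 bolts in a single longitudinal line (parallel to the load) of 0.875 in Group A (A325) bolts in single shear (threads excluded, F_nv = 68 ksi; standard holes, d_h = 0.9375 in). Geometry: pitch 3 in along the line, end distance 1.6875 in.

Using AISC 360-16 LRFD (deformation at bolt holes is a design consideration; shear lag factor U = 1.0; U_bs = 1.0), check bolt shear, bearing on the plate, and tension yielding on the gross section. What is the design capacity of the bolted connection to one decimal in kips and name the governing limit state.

92.0 kips (bolt shear governs)

Bolt shear: A_b = π(0.875)²/4 = 0.60132 in². φR_n = 0.75 × 68 × 0.60132 × 3 × 1 = 92.0 kips.
Bearing (0.625 in plate, F_u = 65 ksi): end bolts L_c = 1.6875 − 0.9375/2 = 1.21875, R_n = min(1.2×1.21875×0.625×65, 2.4×0.875×0.625×65) = 59.414 kips/bolt; interior L_c = 3 − 0.9375 = 2.0625, R_n = 85.313 kips/bolt. φR_n = 0.75 × (1×59.414 + 2×85.313) = 172.5 kips.
Tension yield (gross): A_g = 7.0625×0.625 = 4.4141 in². φR_n = 0.90 × 50 × 4.4141 = 198.6 kips.
Governing: min(92.0, 172.5, 198.6) = 92.0 kips → bolt shear.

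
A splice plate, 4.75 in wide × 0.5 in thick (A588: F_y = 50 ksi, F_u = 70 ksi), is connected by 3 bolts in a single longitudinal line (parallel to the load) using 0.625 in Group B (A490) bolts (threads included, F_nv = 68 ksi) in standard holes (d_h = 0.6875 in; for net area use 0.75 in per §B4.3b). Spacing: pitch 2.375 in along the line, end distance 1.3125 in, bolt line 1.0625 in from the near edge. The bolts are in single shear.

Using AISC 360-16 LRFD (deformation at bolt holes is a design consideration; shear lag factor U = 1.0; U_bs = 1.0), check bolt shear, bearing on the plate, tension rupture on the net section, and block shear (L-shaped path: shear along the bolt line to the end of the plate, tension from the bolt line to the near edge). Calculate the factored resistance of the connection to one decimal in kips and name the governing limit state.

Bolt shear: A_b = π(0.625)²/4 = 0.3068 in². φR_n = 0.75 × 68 × 0.3068 × 3 × 1 = 46.9 kips.
Bearing (0.5 in plate, F_u = 70 ksi): end bolts L_c = 1.3125 − 0.6875/2 = 0.96875, R_n = min(1.2×0.96875×0.5×70, 2.4×0.625×0.5×70) = 40.688 kips/bolt; interior L_c = 2.375 − 0.6875 = 1.6875, R_n = 52.5 kips/bolt. φR_n = 0.75 × (1×40.688 + 2×52.5) = 109.3 kips.
Tension rupture (net): A_n = (4.75 − 1×0.75)×0.5 = 2 in² (U = 1.0, A_e = A_n). φR_n = 0.75 × 70 × 2 = 105.0 kips.
Block shear: shear path 1×[1.3125+2×2.375] = 1×6.0625 in, A_gv = 3.0313, A_nv = 1×(6.0625 − 2.5×0.75)×0.5 = 2.0938 in²; tension to near edge: (1.0625 − 0.5×0.75)×0.5 = 0.34375 in². R_n = min(0.6×70×2.0938, 0.6×50×3.0313) + 1.0×70×0.34375 = min(87.94, 90.939) + 24.063 = 112 kips. φR_n = 0.75 × 112 = 84.0 kips.
Governing: min(46.9, 109.3, 105.0, 84.0) = 46.9 kips → bolt shear.

46.9 kips (bolt shear governs)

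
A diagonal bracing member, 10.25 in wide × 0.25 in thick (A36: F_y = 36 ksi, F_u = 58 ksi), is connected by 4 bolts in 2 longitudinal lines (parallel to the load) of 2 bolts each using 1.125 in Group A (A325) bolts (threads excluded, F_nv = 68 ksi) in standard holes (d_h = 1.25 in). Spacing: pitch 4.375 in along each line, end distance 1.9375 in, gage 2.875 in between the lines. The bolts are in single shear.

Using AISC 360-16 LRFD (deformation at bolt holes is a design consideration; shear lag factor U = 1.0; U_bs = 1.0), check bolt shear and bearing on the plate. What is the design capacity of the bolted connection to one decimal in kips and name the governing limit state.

Bolt shear: A_b = π(1.125)²/4 = 0.99402 in². φR_n = 0.75 × 68 × 0.99402 × 4 × 1 = 202.8 kips.
Bearing (0.25 in plate, F_u = 58 ksi): end bolts L_c = 1.9375 − 1.25/2 = 1.3125, R_n = min(1.2×1.3125×0.25×58, 2.4×1.125×0.25×58) = 22.838 kips/bolt; interior L_c = 4.375 − 1.25 = 3.125, R_n = 39.15 kips/bolt. φR_n = 0.75 × (2×22.838 + 2×39.15) = 93.0 kips.
Governing: min(202.8, 93.0) = 93.0 kips → bearing.

93.0 kips (bearing governs)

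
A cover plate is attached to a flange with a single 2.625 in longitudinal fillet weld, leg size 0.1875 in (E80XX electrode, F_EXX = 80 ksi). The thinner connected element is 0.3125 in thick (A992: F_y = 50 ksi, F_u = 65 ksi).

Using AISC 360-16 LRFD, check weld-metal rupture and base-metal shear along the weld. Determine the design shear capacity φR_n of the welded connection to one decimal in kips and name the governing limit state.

Weld metal: throat = 0.707×0.1875 = 0.13256 in, L = 2.625 in. φR_n = 0.75 × 0.6 × 80 × 0.13256 × 2.625 = 12.5 kips.
Base metal shear (0.3125 in plate): yield φR_n = 1.0×0.6×50×0.3125×2.625 = 24.6 kips; rupture φR_n = 0.75×0.6×65×0.3125×2.625 = 24.0 kips; take 24.0 kips (rupture).
Governing: min(12.5, 24.0) = 12.5 kips → weld metal.

12.5 kips (weld metal governs)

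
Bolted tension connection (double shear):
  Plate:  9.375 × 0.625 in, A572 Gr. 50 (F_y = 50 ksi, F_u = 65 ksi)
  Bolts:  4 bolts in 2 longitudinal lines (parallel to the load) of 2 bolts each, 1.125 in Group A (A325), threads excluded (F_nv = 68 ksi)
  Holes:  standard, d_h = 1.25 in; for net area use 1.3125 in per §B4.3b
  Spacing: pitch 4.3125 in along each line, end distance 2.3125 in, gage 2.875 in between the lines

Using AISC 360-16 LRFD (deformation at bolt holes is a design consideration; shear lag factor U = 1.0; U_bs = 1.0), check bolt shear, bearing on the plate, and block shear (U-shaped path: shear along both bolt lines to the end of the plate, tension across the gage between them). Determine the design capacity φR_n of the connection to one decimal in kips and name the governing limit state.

Bolt shear: A_b = π(1.125)²/4 = 0.99402 in². φR_n = 0.75 × 68 × 0.99402 × 4 × 2 = 405.6 kips.
Bearing (0.625 in plate, F_u = 65 ksi): end bolts L_c = 2.3125 − 1.25/2 = 1.6875, R_n = min(1.2×1.6875×0.625×65, 2.4×1.125×0.625×65) = 82.266 kips/bolt; interior L_c = 4.3125 − 1.25 = 3.0625, R_n = 109.69 kips/bolt. φR_n = 0.75 × (2×82.266 + 2×109.69) = 287.9 kips.
Block shear: shear path 2×[2.3125+1×4.3125] = 2×6.625 in, A_gv = 8.2813, A_nv = 2×(6.625 − 1.5×1.3125)×0.625 = 5.8203 in²; tension across gage: (2.875 − 1×1.3125)×0.625 = 0.97656 in². R_n = min(0.6×65×5.8203, 0.6×50×8.2813) + 1.0×65×0.97656 = min(226.99, 248.44) + 63.476 = 290.47 kips. φR_n = 0.75 × 290.47 = 217.9 kips.
Governing: min(405.6, 287.9, 217.9) = 217.9 kips → block shear.

217.9 kips (block shear governs)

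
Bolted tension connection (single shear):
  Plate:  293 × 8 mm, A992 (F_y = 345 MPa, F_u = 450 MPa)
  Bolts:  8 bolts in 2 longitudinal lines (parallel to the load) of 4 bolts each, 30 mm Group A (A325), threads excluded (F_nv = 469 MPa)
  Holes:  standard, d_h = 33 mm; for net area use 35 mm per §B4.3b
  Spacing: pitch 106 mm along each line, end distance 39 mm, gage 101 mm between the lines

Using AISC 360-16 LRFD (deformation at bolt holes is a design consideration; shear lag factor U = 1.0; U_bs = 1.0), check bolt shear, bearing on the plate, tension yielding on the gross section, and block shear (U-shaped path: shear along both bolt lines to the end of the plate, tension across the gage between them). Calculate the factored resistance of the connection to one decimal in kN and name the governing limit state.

727.8 kN (gross-section yield governs)

Bolt shear: A_b = π(30)²/4 = 706.86 mm². φR_n = 0.75 × 469 × 706.86 × 8 × 1 = 1989.1 kN.
Bearing (8 mm plate, F_u = 450 MPa): end bolts L_c = 39 − 33/2 = 22.5, R_n = min(1.2×22.5×8×450, 2.4×30×8×450) = 97.2 kN/bolt; interior L_c = 106 − 33 = 73, R_n = 259.2 kN/bolt. φR_n = 0.75 × (2×97.2 + 6×259.2) = 1312.2 kN.
Tension yield (gross): A_g = 293×8 = 2344 mm². φR_n = 0.90 × 345 × 2344 = 727.8 kN.
Block shear: shear path 2×[39+3×106] = 2×357 mm, A_gv = 5712, A_nv = 2×(357 − 3.5×35)×8 = 3752 mm²; tension across gage: (101 − 1×35)×8 = 528 mm². R_n = min(0.6×450×3752, 0.6×345×5712) + 1.0×450×528 = min(1013, 1182.4) + 237.6 = 1250.6 kN. φR_n = 0.75 × 1250.6 = 938.0 kN.
Governing: min(1989.1, 1312.2, 727.8, 938.0) = 727.8 kN → gross-section yield.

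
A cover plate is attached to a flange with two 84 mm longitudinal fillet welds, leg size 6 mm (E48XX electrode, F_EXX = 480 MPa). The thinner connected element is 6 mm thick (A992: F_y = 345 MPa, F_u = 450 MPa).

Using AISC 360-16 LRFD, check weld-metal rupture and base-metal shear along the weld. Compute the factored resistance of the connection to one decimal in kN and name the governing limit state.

Weld metal: throat = 0.707×6 = 4.242 mm, L = 2×84 = 168 mm. φR_n = 0.75 × 0.6 × 480 × 4.242 × 168 = 153.9 kN.
Base metal shear (6 mm plate): yield φR_n = 1.0×0.6×345×6×168 = 208.7 kN; rupture φR_n = 0.75×0.6×450×6×168 = 204.1 kN; take 204.1 kN (rupture).
Governing: min(153.9, 204.1) = 153.9 kN → weld metal.

153.9 kN (weld metal governs)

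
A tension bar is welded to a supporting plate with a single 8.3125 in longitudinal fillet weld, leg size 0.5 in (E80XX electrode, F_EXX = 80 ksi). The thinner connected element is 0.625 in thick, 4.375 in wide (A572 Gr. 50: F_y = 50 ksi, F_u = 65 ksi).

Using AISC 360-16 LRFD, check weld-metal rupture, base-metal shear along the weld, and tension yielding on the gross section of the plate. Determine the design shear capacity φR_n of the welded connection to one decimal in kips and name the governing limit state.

105.8 kips (weld metal governs)

Weld metal: throat = 0.707×0.5 = 0.3535 in, L = 8.3125 in. φR_n = 0.75 × 0.6 × 80 × 0.3535 × 8.3125 = 105.8 kips.
Base metal shear (0.625 in plate): yield φR_n = 1.0×0.6×50×0.625×8.3125 = 155.9 kips; rupture φR_n = 0.75×0.6×65×0.625×8.3125 = 152.0 kips; take 152.0 kips (rupture).
Tension yield (gross): A_g = 4.375×0.625 = 2.7344 in². φR_n = 0.90 × 50 × 2.7344 = 123.0 kips.
Governing: min(105.8, 152.0, 123.0) = 105.8 kips → weld metal.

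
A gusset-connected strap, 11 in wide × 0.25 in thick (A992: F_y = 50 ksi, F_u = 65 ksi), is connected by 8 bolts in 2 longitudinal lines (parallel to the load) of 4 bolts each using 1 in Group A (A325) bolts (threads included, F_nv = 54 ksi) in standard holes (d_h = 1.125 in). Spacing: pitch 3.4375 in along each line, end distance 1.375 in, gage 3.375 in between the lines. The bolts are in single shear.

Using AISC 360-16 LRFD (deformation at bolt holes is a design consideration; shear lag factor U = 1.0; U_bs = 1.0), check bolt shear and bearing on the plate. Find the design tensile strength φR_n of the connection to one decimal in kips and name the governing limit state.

Bolt shear: A_b = π(1)²/4 = 0.7854 in². φR_n = 0.75 × 54 × 0.7854 × 8 × 1 = 254.5 kips.
Bearing (0.25 in plate, F_u = 65 ksi): end bolts L_c = 1.375 − 1.125/2 = 0.8125, R_n = min(1.2×0.8125×0.25×65, 2.4×1×0.25×65) = 15.844 kips/bolt; interior L_c = 3.4375 − 1.125 = 2.3125, R_n = 39 kips/bolt. φR_n = 0.75 × (2×15.844 + 6×39) = 199.3 kips.
Governing: min(254.5, 199.3) = 199.3 kips → bearing.

199.3 kips (bearing governs)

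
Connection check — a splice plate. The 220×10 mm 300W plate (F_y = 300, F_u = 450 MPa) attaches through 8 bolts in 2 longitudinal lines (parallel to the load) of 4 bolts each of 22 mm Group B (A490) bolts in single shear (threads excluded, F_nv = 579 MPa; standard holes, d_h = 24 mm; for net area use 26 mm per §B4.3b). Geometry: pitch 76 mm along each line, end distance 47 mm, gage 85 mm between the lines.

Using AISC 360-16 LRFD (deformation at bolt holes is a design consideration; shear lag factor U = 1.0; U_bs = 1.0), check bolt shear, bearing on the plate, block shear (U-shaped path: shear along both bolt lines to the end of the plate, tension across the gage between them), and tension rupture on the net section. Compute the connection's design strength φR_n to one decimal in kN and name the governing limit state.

Bolt shear: A_b = π(22)²/4 = 380.13 mm². φR_n = 0.75 × 579 × 380.13 × 8 × 1 = 1320.6 kN.
Bearing (10 mm plate, F_u = 450 MPa): end bolts L_c = 47 − 24/2 = 35, R_n = min(1.2×35×10×450, 2.4×22×10×450) = 189 kN/bolt; interior L_c = 76 − 24 = 52, R_n = 237.6 kN/bolt. φR_n = 0.75 × (2×189 + 6×237.6) = 1352.7 kN.
Block shear: shear path 2×[47+3×76] = 2×275 mm, A_gv = 5500, A_nv = 2×(275 − 3.5×26)×10 = 3680 mm²; tension across gage: (85 − 1×26)×10 = 590 mm². R_n = min(0.6×450×3680, 0.6×300×5500) + 1.0×450×590 = min(993.6, 990) + 265.5 = 1255.5 kN. φR_n = 0.75 × 1255.5 = 941.6 kN.
Tension rupture (net): A_n = (220 − 2×26)×10 = 1680 mm² (U = 1.0, A_e = A_n). φR_n = 0.75 × 450 × 1680 = 567.0 kN.
Governing: min(1320.6, 1352.7, 941.6, 567.0) = 567.0 kN → net-section rupture.

567.0 kN (net-section rupture governs)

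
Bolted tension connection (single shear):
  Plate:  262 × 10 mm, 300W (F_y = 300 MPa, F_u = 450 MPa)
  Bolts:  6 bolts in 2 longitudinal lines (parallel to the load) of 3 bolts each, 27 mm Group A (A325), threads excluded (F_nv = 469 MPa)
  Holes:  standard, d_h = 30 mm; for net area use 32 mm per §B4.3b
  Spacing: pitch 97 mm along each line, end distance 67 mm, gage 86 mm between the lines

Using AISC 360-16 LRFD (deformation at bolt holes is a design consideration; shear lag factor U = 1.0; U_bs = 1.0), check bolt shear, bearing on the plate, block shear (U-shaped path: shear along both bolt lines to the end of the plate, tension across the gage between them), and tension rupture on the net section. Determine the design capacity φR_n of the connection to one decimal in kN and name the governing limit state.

Bolt shear: A_b = π(27)²/4 = 572.56 mm². φR_n = 0.75 × 469 × 572.56 × 6 × 1 = 1208.4 kN.
Bearing (10 mm plate, F_u = 450 MPa): end bolts L_c = 67 − 30/2 = 52, R_n = min(1.2×52×10×450, 2.4×27×10×450) = 280.8 kN/bolt; interior L_c = 97 − 30 = 67, R_n = 291.6 kN/bolt. φR_n = 0.75 × (2×280.8 + 4×291.6) = 1296.0 kN.
Block shear: shear path 2×[67+2×97] = 2×261 mm, A_gv = 5220, A_nv = 2×(261 − 2.5×32)×10 = 3620 mm²; tension across gage: (86 − 1×32)×10 = 540 mm². R_n = min(0.6×450×3620, 0.6×300×5220) + 1.0×450×540 = min(977.4, 939.6) + 243 = 1182.6 kN. φR_n = 0.75 × 1182.6 = 887.0 kN.
Tension rupture (net): A_n = (262 − 2×32)×10 = 1980 mm² (U = 1.0, A_e = A_n). φR_n = 0.75 × 450 × 1980 = 668.3 kN.
Governing: min(1208.4, 1296.0, 887.0, 668.3) = 668.3 kN → net-section rupture.

668.3 kN (net-section rupture governs)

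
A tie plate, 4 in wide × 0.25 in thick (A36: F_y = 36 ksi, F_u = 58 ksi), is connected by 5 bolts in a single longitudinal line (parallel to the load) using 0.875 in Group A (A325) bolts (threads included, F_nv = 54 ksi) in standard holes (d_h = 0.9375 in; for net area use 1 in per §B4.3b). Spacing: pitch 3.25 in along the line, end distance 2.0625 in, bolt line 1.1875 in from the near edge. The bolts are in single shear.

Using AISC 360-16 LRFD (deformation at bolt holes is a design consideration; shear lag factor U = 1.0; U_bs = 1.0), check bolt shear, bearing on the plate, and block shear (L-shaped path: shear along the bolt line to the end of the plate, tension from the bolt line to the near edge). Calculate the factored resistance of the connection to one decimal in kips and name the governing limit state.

Bolt shear: A_b = π(0.875)²/4 = 0.60132 in². φR_n = 0.75 × 54 × 0.60132 × 5 × 1 = 121.8 kips.
Bearing (0.25 in plate, F_u = 58 ksi): end bolts L_c = 2.0625 − 0.9375/2 = 1.59375, R_n = min(1.2×1.59375×0.25×58, 2.4×0.875×0.25×58) = 27.731 kips/bolt; interior L_c = 3.25 − 0.9375 = 2.3125, R_n = 30.45 kips/bolt. φR_n = 0.75 × (1×27.731 + 4×30.45) = 112.1 kips.
Block shear: shear path 1×[2.0625+4×3.25] = 1×15.0625 in, A_gv = 3.7656, A_nv = 1×(15.0625 − 4.5×1)×0.25 = 2.6406 in²; tension to near edge: (1.1875 − 0.5×1)×0.25 = 0.17188 in². R_n = min(0.6×58×2.6406, 0.6×36×3.7656) + 1.0×58×0.17188 = min(91.893, 81.337) + 9.969 = 91.306 kips. φR_n = 0.75 × 91.306 = 68.5 kips.
Governing: min(121.8, 112.1, 68.5) = 68.5 kips → block shear.

68.5 kips (block shear governs)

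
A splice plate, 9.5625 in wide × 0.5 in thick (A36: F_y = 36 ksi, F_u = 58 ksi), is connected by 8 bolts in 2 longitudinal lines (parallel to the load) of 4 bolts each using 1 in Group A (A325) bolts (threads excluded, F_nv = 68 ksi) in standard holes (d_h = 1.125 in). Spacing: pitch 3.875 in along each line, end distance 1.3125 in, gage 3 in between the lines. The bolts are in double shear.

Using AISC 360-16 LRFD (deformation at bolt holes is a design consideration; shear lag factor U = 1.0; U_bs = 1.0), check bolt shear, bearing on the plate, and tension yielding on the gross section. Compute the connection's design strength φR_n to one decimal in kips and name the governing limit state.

154.9 kips (gross-section yield governs)

Bolt shear: A_b = π(1)²/4 = 0.7854 in². φR_n = 0.75 × 68 × 0.7854 × 8 × 2 = 640.9 kips.
Bearing (0.5 in plate, F_u = 58 ksi): end bolts L_c = 1.3125 − 1.125/2 = 0.75, R_n = min(1.2×0.75×0.5×58, 2.4×1×0.5×58) = 26.1 kips/bolt; interior L_c = 3.875 − 1.125 = 2.75, R_n = 69.6 kips/bolt. φR_n = 0.75 × (2×26.1 + 6×69.6) = 352.4 kips.
Tension yield (gross): A_g = 9.5625×0.5 = 4.7813 in². φR_n = 0.90 × 36 × 4.7813 = 154.9 kips.
Governing: min(640.9, 352.4, 154.9) = 154.9 kips → gross-section yield.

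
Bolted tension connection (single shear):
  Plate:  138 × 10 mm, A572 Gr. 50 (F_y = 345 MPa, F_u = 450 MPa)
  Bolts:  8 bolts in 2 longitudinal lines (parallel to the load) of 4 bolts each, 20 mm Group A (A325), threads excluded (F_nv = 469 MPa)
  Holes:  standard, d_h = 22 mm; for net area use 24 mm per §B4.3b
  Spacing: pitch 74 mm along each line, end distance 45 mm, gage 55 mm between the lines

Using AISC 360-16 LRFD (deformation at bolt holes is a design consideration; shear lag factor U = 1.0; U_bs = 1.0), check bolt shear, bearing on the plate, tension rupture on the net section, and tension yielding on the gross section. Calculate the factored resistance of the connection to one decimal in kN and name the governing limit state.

Bolt shear: A_b = π(20)²/4 = 314.16 mm². φR_n = 0.75 × 469 × 314.16 × 8 × 1 = 884.0 kN.
Bearing (10 mm plate, F_u = 450 MPa): end bolts L_c = 45 − 22/2 = 34, R_n = min(1.2×34×10×450, 2.4×20×10×450) = 183.6 kN/bolt; interior L_c = 74 − 22 = 52, R_n = 216 kN/bolt. φR_n = 0.75 × (2×183.6 + 6×216) = 1247.4 kN.
Tension rupture (net): A_n = (138 − 2×24)×10 = 900 mm² (U = 1.0, A_e = A_n). φR_n = 0.75 × 450 × 900 = 303.8 kN.
Tension yield (gross): A_g = 138×10 = 1380 mm². φR_n = 0.90 × 345 × 1380 = 428.5 kN.
Governing: min(884.0, 1247.4, 303.8, 428.5) = 303.8 kN → net-section rupture.

303.8 kN (net-section rupture governs)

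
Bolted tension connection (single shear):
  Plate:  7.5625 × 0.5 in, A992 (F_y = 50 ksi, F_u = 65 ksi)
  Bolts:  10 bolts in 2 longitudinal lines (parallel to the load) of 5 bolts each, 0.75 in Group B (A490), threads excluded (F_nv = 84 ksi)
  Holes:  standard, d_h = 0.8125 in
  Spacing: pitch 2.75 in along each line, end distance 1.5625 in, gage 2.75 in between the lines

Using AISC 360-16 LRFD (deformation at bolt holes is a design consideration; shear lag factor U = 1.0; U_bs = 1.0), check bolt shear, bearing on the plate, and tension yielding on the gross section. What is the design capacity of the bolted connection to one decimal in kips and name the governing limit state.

170.2 kips (gross-section yield governs)

Bolt shear: A_b = π(0.75)²/4 = 0.44179 in². φR_n = 0.75 × 84 × 0.44179 × 10 × 1 = 278.3 kips.
Bearing (0.5 in plate, F_u = 65 ksi): end bolts L_c = 1.5625 − 0.8125/2 = 1.15625, R_n = min(1.2×1.15625×0.5×65, 2.4×0.75×0.5×65) = 45.094 kips/bolt; interior L_c = 2.75 − 0.8125 = 1.9375, R_n = 58.5 kips/bolt. φR_n = 0.75 × (2×45.094 + 8×58.5) = 418.6 kips.
Tension yield (gross): A_g = 7.5625×0.5 = 3.7813 in². φR_n = 0.90 × 50 × 3.7813 = 170.2 kips.
Governing: min(278.3, 418.6, 170.2) = 170.2 kips → gross-section yield.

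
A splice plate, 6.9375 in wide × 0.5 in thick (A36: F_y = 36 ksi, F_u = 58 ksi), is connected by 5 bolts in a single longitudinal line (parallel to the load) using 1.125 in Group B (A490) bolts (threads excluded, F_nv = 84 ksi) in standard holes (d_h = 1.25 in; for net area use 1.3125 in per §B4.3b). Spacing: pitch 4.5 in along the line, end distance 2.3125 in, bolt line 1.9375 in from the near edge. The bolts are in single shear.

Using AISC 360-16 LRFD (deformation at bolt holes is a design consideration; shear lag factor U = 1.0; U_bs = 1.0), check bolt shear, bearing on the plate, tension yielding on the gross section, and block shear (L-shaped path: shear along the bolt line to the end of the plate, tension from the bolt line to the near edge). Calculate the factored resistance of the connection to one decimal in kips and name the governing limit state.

Bolt shear: A_b = π(1.125)²/4 = 0.99402 in². φR_n = 0.75 × 84 × 0.99402 × 5 × 1 = 313.1 kips.
Bearing (0.5 in plate, F_u = 58 ksi): end bolts L_c = 2.3125 − 1.25/2 = 1.6875, R_n = min(1.2×1.6875×0.5×58, 2.4×1.125×0.5×58) = 58.725 kips/bolt; interior L_c = 4.5 − 1.25 = 3.25, R_n = 78.3 kips/bolt. φR_n = 0.75 × (1×58.725 + 4×78.3) = 278.9 kips.
Tension yield (gross): A_g = 6.9375×0.5 = 3.4688 in². φR_n = 0.90 × 36 × 3.4688 = 112.4 kips.
Block shear: shear path 1×[2.3125+4×4.5] = 1×20.3125 in, A_gv = 10.156, A_nv = 1×(20.3125 − 4.5×1.3125)×0.5 = 7.2031 in²; tension to near edge: (1.9375 − 0.5×1.3125)×0.5 = 0.64063 in². R_n = min(0.6×58×7.2031, 0.6×36×10.156) + 1.0×58×0.64063 = min(250.67, 219.37) + 37.157 = 256.53 kips. φR_n = 0.75 × 256.53 = 192.4 kips.
Governing: min(313.1, 278.9, 112.4, 192.4) = 112.4 kips → gross-section yield.

112.4 kips (gross-section yield governs)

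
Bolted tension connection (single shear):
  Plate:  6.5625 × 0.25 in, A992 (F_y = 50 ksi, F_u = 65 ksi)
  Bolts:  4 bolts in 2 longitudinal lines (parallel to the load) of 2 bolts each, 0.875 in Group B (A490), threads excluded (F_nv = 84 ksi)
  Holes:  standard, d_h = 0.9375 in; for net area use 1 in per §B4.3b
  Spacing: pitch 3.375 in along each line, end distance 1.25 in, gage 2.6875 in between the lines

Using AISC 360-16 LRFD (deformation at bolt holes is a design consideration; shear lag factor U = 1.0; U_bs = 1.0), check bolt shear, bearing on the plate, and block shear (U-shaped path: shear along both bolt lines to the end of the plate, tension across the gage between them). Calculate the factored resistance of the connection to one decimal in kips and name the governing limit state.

66.3 kips (block shear governs)

Bolt shear: A_b = π(0.875)²/4 = 0.60132 in². φR_n = 0.75 × 84 × 0.60132 × 4 × 1 = 151.5 kips.
Bearing (0.25 in plate, F_u = 65 ksi): end bolts L_c = 1.25 − 0.9375/2 = 0.78125, R_n = min(1.2×0.78125×0.25×65, 2.4×0.875×0.25×65) = 15.234 kips/bolt; interior L_c = 3.375 − 0.9375 = 2.4375, R_n = 34.125 kips/bolt. φR_n = 0.75 × (2×15.234 + 2×34.125) = 74.0 kips.
Block shear: shear path 2×[1.25+1×3.375] = 2×4.625 in, A_gv = 2.3125, A_nv = 2×(4.625 − 1.5×1)×0.25 = 1.5625 in²; tension across gage: (2.6875 − 1×1)×0.25 = 0.42188 in². R_n = min(0.6×65×1.5625, 0.6×50×2.3125) + 1.0×65×0.42188 = min(60.938, 69.375) + 27.422 = 88.36 kips. φR_n = 0.75 × 88.36 = 66.3 kips.
Governing: min(151.5, 74.0, 66.3) = 66.3 kips → block shear.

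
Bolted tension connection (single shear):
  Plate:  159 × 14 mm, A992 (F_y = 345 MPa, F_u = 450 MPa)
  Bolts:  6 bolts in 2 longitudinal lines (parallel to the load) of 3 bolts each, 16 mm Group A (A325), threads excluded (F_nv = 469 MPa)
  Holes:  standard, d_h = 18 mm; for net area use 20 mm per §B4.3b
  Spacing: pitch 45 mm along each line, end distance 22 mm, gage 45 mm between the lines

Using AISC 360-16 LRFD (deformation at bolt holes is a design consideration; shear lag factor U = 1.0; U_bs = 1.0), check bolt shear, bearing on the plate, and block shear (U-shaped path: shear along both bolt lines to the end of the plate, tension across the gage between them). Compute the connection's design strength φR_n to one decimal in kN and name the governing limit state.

Bolt shear: A_b = π(16)²/4 = 201.06 mm². φR_n = 0.75 × 469 × 201.06 × 6 × 1 = 424.3 kN.
Bearing (14 mm plate, F_u = 450 MPa): end bolts L_c = 22 − 18/2 = 13, R_n = min(1.2×13×14×450, 2.4×16×14×450) = 98.28 kN/bolt; interior L_c = 45 − 18 = 27, R_n = 204.12 kN/bolt. φR_n = 0.75 × (2×98.28 + 4×204.12) = 759.8 kN.
Block shear: shear path 2×[22+2×45] = 2×112 mm, A_gv = 3136, A_nv = 2×(112 − 2.5×20)×14 = 1736 mm²; tension across gage: (45 − 1×20)×14 = 350 mm². R_n = min(0.6×450×1736, 0.6×345×3136) + 1.0×450×350 = min(468.72, 649.15) + 157.5 = 626.22 kN. φR_n = 0.75 × 626.22 = 469.7 kN.
Governing: min(424.3, 759.8, 469.7) = 424.3 kN → bolt shear.

424.3 kN (bolt shear governs)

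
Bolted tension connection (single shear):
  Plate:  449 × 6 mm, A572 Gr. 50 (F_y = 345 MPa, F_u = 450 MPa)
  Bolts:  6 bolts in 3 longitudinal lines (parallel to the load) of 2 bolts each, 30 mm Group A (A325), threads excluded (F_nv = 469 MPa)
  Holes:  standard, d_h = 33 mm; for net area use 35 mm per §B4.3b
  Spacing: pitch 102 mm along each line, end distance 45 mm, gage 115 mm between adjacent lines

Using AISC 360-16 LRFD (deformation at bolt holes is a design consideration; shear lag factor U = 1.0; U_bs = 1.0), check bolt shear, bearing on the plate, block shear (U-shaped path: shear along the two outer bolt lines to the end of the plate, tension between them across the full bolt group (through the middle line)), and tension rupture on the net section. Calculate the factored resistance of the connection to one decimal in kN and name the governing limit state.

553.6 kN (block shear governs)

Bolt shear: A_b = π(30)²/4 = 706.86 mm². φR_n = 0.75 × 469 × 706.86 × 6 × 1 = 1491.8 kN.
Bearing (6 mm plate, F_u = 450 MPa): end bolts L_c = 45 − 33/2 = 28.5, R_n = min(1.2×28.5×6×450, 2.4×30×6×450) = 92.34 kN/bolt; interior L_c = 102 − 33 = 69, R_n = 194.4 kN/bolt. φR_n = 0.75 × (3×92.34 + 3×194.4) = 645.2 kN.
Block shear: shear path 2×[45+1×102] = 2×147 mm, A_gv = 1764, A_nv = 2×(147 − 1.5×35)×6 = 1134 mm²; tension across gage: (230 − 2×35)×6 = 960 mm². R_n = min(0.6×450×1134, 0.6×345×1764) + 1.0×450×960 = min(306.18, 365.15) + 432 = 738.18 kN. φR_n = 0.75 × 738.18 = 553.6 kN.
Tension rupture (net): A_n = (449 − 3×35)×6 = 2064 mm² (U = 1.0, A_e = A_n). φR_n = 0.75 × 450 × 2064 = 696.6 kN.
Governing: min(1491.8, 645.2, 553.6, 696.6) = 553.6 kN → block shear.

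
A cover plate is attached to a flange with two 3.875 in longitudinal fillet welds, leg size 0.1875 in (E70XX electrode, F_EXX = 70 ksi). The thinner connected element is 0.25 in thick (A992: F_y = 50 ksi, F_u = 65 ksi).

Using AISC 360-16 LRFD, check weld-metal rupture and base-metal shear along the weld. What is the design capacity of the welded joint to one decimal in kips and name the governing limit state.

32.4 kips (weld metal governs)

Weld metal: throat = 0.707×0.1875 = 0.13256 in, L = 2×3.875 = 7.75 in. φR_n = 0.75 × 0.6 × 70 × 0.13256 × 7.75 = 32.4 kips.
Base metal shear (0.25 in plate): yield φR_n = 1.0×0.6×50×0.25×7.75 = 58.1 kips; rupture φR_n = 0.75×0.6×65×0.25×7.75 = 56.7 kips; take 56.7 kips (rupture).
Governing: min(32.4, 56.7) = 32.4 kips → weld metal.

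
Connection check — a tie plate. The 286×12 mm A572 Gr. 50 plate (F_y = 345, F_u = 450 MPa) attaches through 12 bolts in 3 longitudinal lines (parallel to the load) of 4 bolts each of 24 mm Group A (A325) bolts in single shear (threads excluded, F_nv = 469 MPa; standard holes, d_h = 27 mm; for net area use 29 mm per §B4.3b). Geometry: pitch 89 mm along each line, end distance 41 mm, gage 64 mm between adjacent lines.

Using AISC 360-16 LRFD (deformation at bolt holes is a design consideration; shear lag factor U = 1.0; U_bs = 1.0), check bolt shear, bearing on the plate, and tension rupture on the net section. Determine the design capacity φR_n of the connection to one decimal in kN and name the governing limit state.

Bolt shear: A_b = π(24)²/4 = 452.39 mm². φR_n = 0.75 × 469 × 452.39 × 12 × 1 = 1909.5 kN.
Bearing (12 mm plate, F_u = 450 MPa): end bolts L_c = 41 − 27/2 = 27.5, R_n = min(1.2×27.5×12×450, 2.4×24×12×450) = 178.2 kN/bolt; interior L_c = 89 − 27 = 62, R_n = 311.04 kN/bolt. φR_n = 0.75 × (3×178.2 + 9×311.04) = 2500.5 kN.
Tension rupture (net): A_n = (286 − 3×29)×12 = 2388 mm² (U = 1.0, A_e = A_n). φR_n = 0.75 × 450 × 2388 = 806.0 kN.
Governing: min(1909.5, 2500.5, 806.0) = 806.0 kN → net-section rupture.

806.0 kN (net-section rupture governs)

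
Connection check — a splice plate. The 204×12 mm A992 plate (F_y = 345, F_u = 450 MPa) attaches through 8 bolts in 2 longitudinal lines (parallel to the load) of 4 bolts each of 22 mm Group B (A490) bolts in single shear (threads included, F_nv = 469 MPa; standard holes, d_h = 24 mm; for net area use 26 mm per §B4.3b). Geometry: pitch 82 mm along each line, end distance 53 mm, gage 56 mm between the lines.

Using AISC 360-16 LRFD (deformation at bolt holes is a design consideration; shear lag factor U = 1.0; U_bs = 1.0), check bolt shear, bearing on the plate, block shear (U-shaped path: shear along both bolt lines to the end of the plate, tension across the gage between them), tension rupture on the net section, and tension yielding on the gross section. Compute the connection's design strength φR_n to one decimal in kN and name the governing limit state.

Bolt shear: A_b = π(22)²/4 = 380.13 mm². φR_n = 0.75 × 469 × 380.13 × 8 × 1 = 1069.7 kN.
Bearing (12 mm plate, F_u = 450 MPa): end bolts L_c = 53 − 24/2 = 41, R_n = min(1.2×41×12×450, 2.4×22×12×450) = 265.68 kN/bolt; interior L_c = 82 − 24 = 58, R_n = 285.12 kN/bolt. φR_n = 0.75 × (2×265.68 + 6×285.12) = 1681.6 kN.
Block shear: shear path 2×[53+3×82] = 2×299 mm, A_gv = 7176, A_nv = 2×(299 − 3.5×26)×12 = 4992 mm²; tension across gage: (56 − 1×26)×12 = 360 mm². R_n = min(0.6×450×4992, 0.6×345×7176) + 1.0×450×360 = min(1347.8, 1485.4) + 162 = 1509.8 kN. φR_n = 0.75 × 1509.8 = 1132.4 kN.
Tension rupture (net): A_n = (204 − 2×26)×12 = 1824 mm² (U = 1.0, A_e = A_n). φR_n = 0.75 × 450 × 1824 = 615.6 kN.
Tension yield (gross): A_g = 204×12 = 2448 mm². φR_n = 0.90 × 345 × 2448 = 760.1 kN.
Governing: min(1069.7, 1681.6, 1132.4, 615.6, 760.1) = 615.6 kN → net-section rupture.

615.6 kN (net-section rupture governs)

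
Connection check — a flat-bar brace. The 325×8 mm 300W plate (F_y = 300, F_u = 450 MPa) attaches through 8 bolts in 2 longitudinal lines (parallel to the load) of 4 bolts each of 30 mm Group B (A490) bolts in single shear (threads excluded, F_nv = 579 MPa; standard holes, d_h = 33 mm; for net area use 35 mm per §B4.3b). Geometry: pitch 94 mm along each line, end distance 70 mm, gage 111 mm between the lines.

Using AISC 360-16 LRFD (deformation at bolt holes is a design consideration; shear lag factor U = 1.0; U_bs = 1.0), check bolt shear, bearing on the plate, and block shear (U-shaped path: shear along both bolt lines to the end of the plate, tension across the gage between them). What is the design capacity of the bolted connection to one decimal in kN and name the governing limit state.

Bolt shear: A_b = π(30)²/4 = 706.86 mm². φR_n = 0.75 × 579 × 706.86 × 8 × 1 = 2455.6 kN.
Bearing (8 mm plate, F_u = 450 MPa): end bolts L_c = 70 − 33/2 = 53.5, R_n = min(1.2×53.5×8×450, 2.4×30×8×450) = 231.12 kN/bolt; interior L_c = 94 − 33 = 61, R_n = 259.2 kN/bolt. φR_n = 0.75 × (2×231.12 + 6×259.2) = 1513.1 kN.
Block shear: shear path 2×[70+3×94] = 2×352 mm, A_gv = 5632, A_nv = 2×(352 − 3.5×35)×8 = 3672 mm²; tension across gage: (111 − 1×35)×8 = 608 mm². R_n = min(0.6×450×3672, 0.6×300×5632) + 1.0×450×608 = min(991.44, 1013.8) + 273.6 = 1265 kN. φR_n = 0.75 × 1265 = 948.8 kN.
Governing: min(2455.6, 1513.1, 948.8) = 948.8 kN → block shear.

948.8 kN (block shear governs)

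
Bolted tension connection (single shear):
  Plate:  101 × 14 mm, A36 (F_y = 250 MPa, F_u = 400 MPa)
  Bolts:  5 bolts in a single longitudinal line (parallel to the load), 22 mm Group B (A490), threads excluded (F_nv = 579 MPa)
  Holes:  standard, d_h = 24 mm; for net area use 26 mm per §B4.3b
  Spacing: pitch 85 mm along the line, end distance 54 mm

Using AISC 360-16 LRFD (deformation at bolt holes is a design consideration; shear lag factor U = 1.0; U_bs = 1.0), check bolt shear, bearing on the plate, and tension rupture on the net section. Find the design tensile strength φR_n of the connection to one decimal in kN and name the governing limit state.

315.0 kN (net-section rupture governs)

Bolt shear: A_b = π(22)²/4 = 380.13 mm². φR_n = 0.75 × 579 × 380.13 × 5 × 1 = 825.4 kN.
Bearing (14 mm plate, F_u = 400 MPa): end bolts L_c = 54 − 24/2 = 42, R_n = min(1.2×42×14×400, 2.4×22×14×400) = 282.24 kN/bolt; interior L_c = 85 − 24 = 61, R_n = 295.68 kN/bolt. φR_n = 0.75 × (1×282.24 + 4×295.68) = 1098.7 kN.
Tension rupture (net): A_n = (101 − 1×26)×14 = 1050 mm² (U = 1.0, A_e = A_n). φR_n = 0.75 × 400 × 1050 = 315.0 kN.
Governing: min(825.4, 1098.7, 315.0) = 315.0 kN → net-section rupture.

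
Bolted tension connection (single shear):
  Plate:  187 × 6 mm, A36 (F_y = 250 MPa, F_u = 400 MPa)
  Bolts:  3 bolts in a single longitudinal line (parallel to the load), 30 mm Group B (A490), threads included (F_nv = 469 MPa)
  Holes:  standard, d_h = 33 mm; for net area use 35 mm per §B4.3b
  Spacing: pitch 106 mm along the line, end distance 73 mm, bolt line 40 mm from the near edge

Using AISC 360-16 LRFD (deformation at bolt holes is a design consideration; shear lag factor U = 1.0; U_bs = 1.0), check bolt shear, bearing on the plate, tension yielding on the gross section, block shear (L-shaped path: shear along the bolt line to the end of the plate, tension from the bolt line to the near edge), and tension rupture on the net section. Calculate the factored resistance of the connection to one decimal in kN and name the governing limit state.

Bolt shear: A_b = π(30)²/4 = 706.86 mm². φR_n = 0.75 × 469 × 706.86 × 3 × 1 = 745.9 kN.
Bearing (6 mm plate, F_u = 400 MPa): end bolts L_c = 73 − 33/2 = 56.5, R_n = min(1.2×56.5×6×400, 2.4×30×6×400) = 162.72 kN/bolt; interior L_c = 106 − 33 = 73, R_n = 172.8 kN/bolt. φR_n = 0.75 × (1×162.72 + 2×172.8) = 381.2 kN.
Tension yield (gross): A_g = 187×6 = 1122 mm². φR_n = 0.90 × 250 × 1122 = 252.5 kN.
Block shear: shear path 1×[73+2×106] = 1×285 mm, A_gv = 1710, A_nv = 1×(285 − 2.5×35)×6 = 1185 mm²; tension to near edge: (40 − 0.5×35)×6 = 135 mm². R_n = min(0.6×400×1185, 0.6×250×1710) + 1.0×400×135 = min(284.4, 256.5) + 54 = 310.5 kN. φR_n = 0.75 × 310.5 = 232.9 kN.
Tension rupture (net): A_n = (187 − 1×35)×6 = 912 mm² (U = 1.0, A_e = A_n). φR_n = 0.75 × 400 × 912 = 273.6 kN.
Governing: min(745.9, 381.2, 252.5, 232.9, 273.6) = 232.9 kN → block shear.

232.9 kN (block shear governs)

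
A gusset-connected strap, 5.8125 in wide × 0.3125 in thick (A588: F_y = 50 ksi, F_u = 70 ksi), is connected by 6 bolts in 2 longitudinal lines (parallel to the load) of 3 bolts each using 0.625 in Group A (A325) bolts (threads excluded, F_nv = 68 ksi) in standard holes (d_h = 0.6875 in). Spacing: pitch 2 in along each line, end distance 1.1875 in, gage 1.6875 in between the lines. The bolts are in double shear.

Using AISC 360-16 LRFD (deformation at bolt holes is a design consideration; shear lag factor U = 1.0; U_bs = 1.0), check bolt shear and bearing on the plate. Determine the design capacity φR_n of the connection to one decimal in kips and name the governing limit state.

131.7 kips (bearing governs)

Bolt shear: A_b = π(0.625)²/4 = 0.3068 in². φR_n = 0.75 × 68 × 0.3068 × 6 × 2 = 187.8 kips.
Bearing (0.3125 in plate, F_u = 70 ksi): end bolts L_c = 1.1875 − 0.6875/2 = 0.84375, R_n = min(1.2×0.84375×0.3125×70, 2.4×0.625×0.3125×70) = 22.148 kips/bolt; interior L_c = 2 − 0.6875 = 1.3125, R_n = 32.813 kips/bolt. φR_n = 0.75 × (2×22.148 + 4×32.813) = 131.7 kips.
Governing: min(187.8, 131.7) = 131.7 kips → bearing.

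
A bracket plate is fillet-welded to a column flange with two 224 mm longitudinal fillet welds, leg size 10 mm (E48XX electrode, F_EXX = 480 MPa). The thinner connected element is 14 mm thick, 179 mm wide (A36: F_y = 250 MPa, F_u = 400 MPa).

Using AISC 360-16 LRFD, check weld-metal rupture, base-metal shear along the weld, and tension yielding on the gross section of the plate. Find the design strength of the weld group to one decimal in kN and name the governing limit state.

Weld metal: throat = 0.707×10 = 7.07 mm, L = 2×224 = 448 mm. φR_n = 0.75 × 0.6 × 480 × 7.07 × 448 = 684.1 kN.
Base metal shear (14 mm plate): yield φR_n = 1.0×0.6×250×14×448 = 940.8 kN; rupture φR_n = 0.75×0.6×400×14×448 = 1129.0 kN; take 940.8 kN (yield).
Tension yield (gross): A_g = 179×14 = 2506 mm². φR_n = 0.90 × 250 × 2506 = 563.9 kN.
Governing: min(684.1, 940.8, 563.9) = 563.9 kN → gross-section yield.

563.9 kN (gross-section yield governs)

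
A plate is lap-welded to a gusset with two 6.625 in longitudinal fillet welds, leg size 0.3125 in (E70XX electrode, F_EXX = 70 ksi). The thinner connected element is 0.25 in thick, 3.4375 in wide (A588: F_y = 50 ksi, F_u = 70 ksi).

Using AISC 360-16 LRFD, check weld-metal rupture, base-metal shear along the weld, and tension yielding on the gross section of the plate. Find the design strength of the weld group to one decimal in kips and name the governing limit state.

38.7 kips (gross-section yield governs)

Weld metal: throat = 0.707×0.3125 = 0.22094 in, L = 2×6.625 = 13.25 in. φR_n = 0.75 × 0.6 × 70 × 0.22094 × 13.25 = 92.2 kips.
Base metal shear (0.25 in plate): yield φR_n = 1.0×0.6×50×0.25×13.25 = 99.4 kips; rupture φR_n = 0.75×0.6×70×0.25×13.25 = 104.3 kips; take 99.4 kips (yield).
Tension yield (gross): A_g = 3.4375×0.25 = 0.85938 in². φR_n = 0.90 × 50 × 0.85938 = 38.7 kips.
Governing: min(92.2, 99.4, 38.7) = 38.7 kips → gross-section yield.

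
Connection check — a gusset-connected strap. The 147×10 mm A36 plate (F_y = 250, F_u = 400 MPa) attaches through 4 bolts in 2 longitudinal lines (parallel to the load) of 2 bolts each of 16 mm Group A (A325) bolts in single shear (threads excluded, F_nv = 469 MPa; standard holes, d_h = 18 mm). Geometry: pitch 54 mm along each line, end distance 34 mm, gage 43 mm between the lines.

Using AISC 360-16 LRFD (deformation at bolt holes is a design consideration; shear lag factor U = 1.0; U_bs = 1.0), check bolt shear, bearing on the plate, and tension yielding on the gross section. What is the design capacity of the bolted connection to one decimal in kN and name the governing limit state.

282.9 kN (bolt shear governs)

Bolt shear: A_b = π(16)²/4 = 201.06 mm². φR_n = 0.75 × 469 × 201.06 × 4 × 1 = 282.9 kN.
Bearing (10 mm plate, F_u = 400 MPa): end bolts L_c = 34 − 18/2 = 25, R_n = min(1.2×25×10×400, 2.4×16×10×400) = 120 kN/bolt; interior L_c = 54 − 18 = 36, R_n = 153.6 kN/bolt. φR_n = 0.75 × (2×120 + 2×153.6) = 410.4 kN.
Tension yield (gross): A_g = 147×10 = 1470 mm². φR_n = 0.90 × 250 × 1470 = 330.8 kN.
Governing: min(282.9, 410.4, 330.8) = 282.9 kN → bolt shear.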